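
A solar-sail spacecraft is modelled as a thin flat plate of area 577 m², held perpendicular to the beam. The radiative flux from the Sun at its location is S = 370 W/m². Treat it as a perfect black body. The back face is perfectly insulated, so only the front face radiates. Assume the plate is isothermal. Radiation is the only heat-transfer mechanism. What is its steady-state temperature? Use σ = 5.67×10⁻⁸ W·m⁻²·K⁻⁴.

T ≈ 284 K

At equilibrium, absorbed power = emitted power.
Absorbing cross-section = A = 577.0 m²; emitting surface = A = 577.0 m² (ratio 1).
S·A_cross = εσ·A_surf·T⁴  ⇒  T⁴ = S/(1σ).
T⁴ = 1.00·370/(1·5.67×10⁻⁸) = 6.526×10⁹ K⁴.
T = (6.526×10⁹)^(1/4).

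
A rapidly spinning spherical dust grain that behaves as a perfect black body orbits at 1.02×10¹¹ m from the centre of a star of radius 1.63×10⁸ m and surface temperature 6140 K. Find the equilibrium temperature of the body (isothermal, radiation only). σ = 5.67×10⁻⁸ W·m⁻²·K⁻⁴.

T ≈ 174 K

The star's surface emits σT_*⁴; at distance d the flux is S = σT_*⁴(R_*/d)².
S = 5.67×10⁻⁸·(6140)⁴·(1.63×10⁸/1.02×10¹¹)² = 205.8 W/m².
For an isothermal sphere T⁴ = (1−a)S/(4σ) = 9.074×10⁸ K⁴.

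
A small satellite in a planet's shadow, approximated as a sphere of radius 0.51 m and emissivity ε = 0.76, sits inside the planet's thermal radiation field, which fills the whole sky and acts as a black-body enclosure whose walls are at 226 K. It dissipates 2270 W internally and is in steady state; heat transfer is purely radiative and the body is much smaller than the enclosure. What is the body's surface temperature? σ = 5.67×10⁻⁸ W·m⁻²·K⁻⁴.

T ≈ 370 K

For a small grey body in a large enclosure, net radiated power = εσA(T⁴ − T_w⁴).
Steady state: P = εσA(T⁴ − T_w⁴) with A = 4πr² = 3.269 m².
T⁴ = P/(εσA) + T_w⁴ = 2270/(0.76·5.67×10⁻⁸·3.269) + (226)⁴
    = 1.612×10¹⁰ + 2.609×10⁹ = 1.873×10¹⁰ K⁴.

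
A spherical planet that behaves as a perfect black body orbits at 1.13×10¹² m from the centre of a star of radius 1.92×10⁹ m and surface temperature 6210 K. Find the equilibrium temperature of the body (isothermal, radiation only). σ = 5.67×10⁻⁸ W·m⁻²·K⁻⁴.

T ≈ 181 K

The star's surface emits σT_*⁴; at distance d the flux is S = σT_*⁴(R_*/d)².
S = 5.67×10⁻⁸·(6210)⁴·(1.92×10⁹/1.13×10¹²)² = 243.4 W/m².
For an isothermal sphere T⁴ = (1−a)S/(4σ) = 1.073×10⁹ K⁴.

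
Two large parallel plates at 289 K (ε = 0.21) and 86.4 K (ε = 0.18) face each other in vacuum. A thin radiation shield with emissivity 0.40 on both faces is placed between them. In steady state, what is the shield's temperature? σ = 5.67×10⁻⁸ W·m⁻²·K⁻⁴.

In steady state the net flux on the hot side equals that on the cold side.
σ(T₁⁴−T_s⁴)/D₁ = σ(T_s⁴−T₂⁴)/D₂, with D₁ = 1/ε₁+1/ε_s−1 = 6.262, D₂ = 1/ε_s+1/ε₂−1 = 7.056.
Solve for T_s⁴: T_s⁴ = (D₂·T₁⁴ + D₁·T₂⁴)/(D₁+D₂) = 3.722×10⁹ K⁴.

T_s ≈ 247 K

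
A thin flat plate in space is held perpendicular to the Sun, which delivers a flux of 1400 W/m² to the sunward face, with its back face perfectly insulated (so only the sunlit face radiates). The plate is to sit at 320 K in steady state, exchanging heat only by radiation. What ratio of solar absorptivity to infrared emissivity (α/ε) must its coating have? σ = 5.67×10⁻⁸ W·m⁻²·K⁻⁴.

Balance: αS·A = εσ·1A·T⁴ ⇒ α/ε = σT⁴/S.
α/ε = 5.67×10⁻⁸·(320)⁴/1400 = 5.67×10⁻⁸·1.049×10¹⁰/1400.

α/ε ≈ 0.425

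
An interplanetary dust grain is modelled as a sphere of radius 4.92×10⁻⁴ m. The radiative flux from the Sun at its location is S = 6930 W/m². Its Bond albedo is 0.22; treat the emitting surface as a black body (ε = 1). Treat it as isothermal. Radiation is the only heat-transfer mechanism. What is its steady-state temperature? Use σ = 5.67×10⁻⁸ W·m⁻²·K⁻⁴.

T ≈ 393 K

At equilibrium, absorbed power = emitted power.
Absorbing cross-section = πr² = 7.605×10⁻⁷ m²; emitting surface = 4πr² = 3.042×10⁻⁶ m² (ratio 4).
(1−a)S·A_cross = εσ·A_surf·T⁴  ⇒  T⁴ = (1−a)S/(4σ).
T⁴ = 0.780·6930/(4·5.67×10⁻⁸) = 2.383×10¹⁰ K⁴.
T = (2.383×10¹⁰)^(1/4).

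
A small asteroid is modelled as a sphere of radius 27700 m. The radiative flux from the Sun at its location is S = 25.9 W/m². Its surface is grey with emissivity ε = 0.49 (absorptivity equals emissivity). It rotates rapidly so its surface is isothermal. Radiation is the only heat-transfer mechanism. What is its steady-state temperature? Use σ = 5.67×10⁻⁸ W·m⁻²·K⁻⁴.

At equilibrium, absorbed power = emitted power.
Absorbing cross-section = πr² = 2.411×10⁹ m²; emitting surface = 4πr² = 9.642×10⁹ m² (ratio 4).
εS·A_cross = εσ·A_surf·T⁴  ⇒  T⁴ = S/(4σ)   (ε cancels).
T⁴ = 25.9/(4·5.67×10⁻⁸) = 1.142×10⁸ K⁴.
T = (1.142×10⁸)^(1/4).

T ≈ 103 K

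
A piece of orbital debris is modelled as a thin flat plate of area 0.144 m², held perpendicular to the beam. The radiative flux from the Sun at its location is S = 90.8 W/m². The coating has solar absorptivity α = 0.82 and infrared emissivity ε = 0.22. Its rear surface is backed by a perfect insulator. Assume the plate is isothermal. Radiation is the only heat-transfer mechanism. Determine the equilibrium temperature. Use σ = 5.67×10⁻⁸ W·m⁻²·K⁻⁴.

At equilibrium, absorbed power = emitted power.
Absorbing cross-section = A = 0.1440 m²; emitting surface = A = 0.1440 m² (ratio 1).
αS·A_cross = εσ·A_surf·T⁴  ⇒  T⁴ = αS/(ε·1σ).
T⁴ = 0.820·90.8/(0.22·1·5.67×10⁻⁸) = 5.969×10⁹ K⁴.
T = (5.969×10⁹)^(1/4).

T ≈ 278 K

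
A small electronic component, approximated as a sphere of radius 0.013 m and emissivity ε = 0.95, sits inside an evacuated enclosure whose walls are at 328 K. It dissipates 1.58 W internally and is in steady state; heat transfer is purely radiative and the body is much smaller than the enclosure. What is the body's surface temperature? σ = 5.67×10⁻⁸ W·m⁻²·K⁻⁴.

T ≈ 399 K

For a small grey body in a large enclosure, net radiated power = εσA(T⁴ − T_w⁴).
Steady state: P = εσA(T⁴ − T_w⁴) with A = 4πr² = 0.002124 m².
T⁴ = P/(εσA) + T_w⁴ = 1.58/(0.95·5.67×10⁻⁸·0.002124) + (328)⁴
    = 1.381×10¹⁰ + 1.157×10¹⁰ = 2.539×10¹⁰ K⁴.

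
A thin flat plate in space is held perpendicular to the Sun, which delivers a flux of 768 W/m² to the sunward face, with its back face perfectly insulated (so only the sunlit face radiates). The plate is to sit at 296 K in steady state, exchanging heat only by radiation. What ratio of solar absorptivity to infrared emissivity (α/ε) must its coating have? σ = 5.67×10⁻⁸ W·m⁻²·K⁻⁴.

α/ε ≈ 0.567

Balance: αS·A = εσ·1A·T⁴ ⇒ α/ε = σT⁴/S.
α/ε = 5.67×10⁻⁸·(296)⁴/768 = 5.67×10⁻⁸·7.677×10⁹/768.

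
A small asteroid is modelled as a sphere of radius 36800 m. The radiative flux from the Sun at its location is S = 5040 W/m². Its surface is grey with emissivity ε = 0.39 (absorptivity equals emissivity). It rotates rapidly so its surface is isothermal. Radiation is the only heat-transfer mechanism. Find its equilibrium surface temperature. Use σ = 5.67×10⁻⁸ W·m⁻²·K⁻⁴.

T ≈ 386 K

At equilibrium, absorbed power = emitted power.
Absorbing cross-section = πr² = 4.254×10⁹ m²; emitting surface = 4πr² = 1.702×10¹⁰ m² (ratio 4).
εS·A_cross = εσ·A_surf·T⁴  ⇒  T⁴ = S/(4σ)   (ε cancels).
T⁴ = 5040/(4·5.67×10⁻⁸) = 2.222×10¹⁰ K⁴.
T = (2.222×10¹⁰)^(1/4).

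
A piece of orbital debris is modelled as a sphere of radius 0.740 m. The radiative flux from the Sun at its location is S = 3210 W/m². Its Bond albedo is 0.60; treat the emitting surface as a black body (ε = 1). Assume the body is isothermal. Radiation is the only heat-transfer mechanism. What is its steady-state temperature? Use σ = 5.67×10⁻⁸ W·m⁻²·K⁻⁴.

T ≈ 274 K

At equilibrium, absorbed power = emitted power.
Absorbing cross-section = πr² = 1.720 m²; emitting surface = 4πr² = 6.881 m² (ratio 4).
(1−a)S·A_cross = εσ·A_surf·T⁴  ⇒  T⁴ = (1−a)S/(4σ).
T⁴ = 0.400·3210/(4·5.67×10⁻⁸) = 5.661×10⁹ K⁴.
T = (5.661×10⁹)^(1/4).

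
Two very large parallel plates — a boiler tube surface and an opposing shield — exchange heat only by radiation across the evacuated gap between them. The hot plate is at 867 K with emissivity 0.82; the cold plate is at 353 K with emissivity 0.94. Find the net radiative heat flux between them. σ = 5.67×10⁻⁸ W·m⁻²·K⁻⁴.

q ≈ 24300 W/m²

For two infinite grey parallel plates, q = σ(T₁⁴ − T₂⁴)/(1/ε₁ + 1/ε₂ − 1).
T₁⁴ − T₂⁴ = 5.650×10¹¹ − 1.553×10¹⁰ = 5.495×10¹¹ K⁴.
1/ε₁ + 1/ε₂ − 1 = 1.220 + 1.064 − 1 = 1.283.
q = 5.67×10⁻⁸ × 5.495×10¹¹ / 1.283.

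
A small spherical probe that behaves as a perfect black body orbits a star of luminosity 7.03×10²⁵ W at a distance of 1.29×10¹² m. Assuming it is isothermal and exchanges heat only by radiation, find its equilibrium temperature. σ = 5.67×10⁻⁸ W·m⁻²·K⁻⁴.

First find the stellar flux at distance d: S = L/(4πd²) = 7.03×10²⁵/(4π·(1.29×10¹²)²) = 3.362 W/m².
For an isothermal sphere, absorbed (1−a)S·πr² = emitted σ·4πr²·T⁴, so T⁴ = (1−a)S/(4σ).
T⁴ = 1.00·3.362/(4·5.67×10⁻⁸) = 1.482×10⁷ K⁴.

T ≈ 62.0 K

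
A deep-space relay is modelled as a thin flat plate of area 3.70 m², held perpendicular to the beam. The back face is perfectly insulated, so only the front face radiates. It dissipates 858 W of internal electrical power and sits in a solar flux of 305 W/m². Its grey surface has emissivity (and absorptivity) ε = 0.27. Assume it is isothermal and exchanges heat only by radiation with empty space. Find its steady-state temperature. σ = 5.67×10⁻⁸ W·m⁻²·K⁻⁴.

At steady state, absorbed solar power + internal power = radiated power.
Absorbed: α·S·A_cross = 0.27·305·3.700 = 304.7 W (cross-section A).
Total input = 304.7 + 858 = 1163 W.
Radiated: εσ·A_surf·T⁴ with A_surf = A = 3.700 m².
T⁴ = 1163/(0.27·5.67×10⁻⁸·3.700) = 2.053×10¹⁰ K⁴.

T ≈ 379 K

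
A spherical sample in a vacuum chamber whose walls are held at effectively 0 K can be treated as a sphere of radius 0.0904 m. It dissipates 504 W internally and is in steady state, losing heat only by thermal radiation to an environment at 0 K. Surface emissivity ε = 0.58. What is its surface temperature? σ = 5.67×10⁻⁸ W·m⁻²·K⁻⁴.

Steady state: internal power = radiated power, P = εσA T⁴.
Radiating area A = 4πr² = 0.1027 m².
T⁴ = P/(εσA) = 504/(0.58·5.67×10⁻⁸·0.1027) = 1.492×10¹¹ K⁴.
T = (1.492×10¹¹)^(1/4).

T ≈ 622 K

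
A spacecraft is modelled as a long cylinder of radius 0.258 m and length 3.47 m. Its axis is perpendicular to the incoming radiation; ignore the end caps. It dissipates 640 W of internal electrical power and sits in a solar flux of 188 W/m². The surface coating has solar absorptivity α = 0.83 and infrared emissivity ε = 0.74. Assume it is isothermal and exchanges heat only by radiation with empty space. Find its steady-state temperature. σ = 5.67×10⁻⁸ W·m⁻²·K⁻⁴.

At steady state, absorbed solar power + internal power = radiated power.
Absorbed: α·S·A_cross = 0.83·188·1.791 = 279.4 W (cross-section 2rL).
Total input = 279.4 + 640 = 919.4 W.
Radiated: εσ·A_surf·T⁴ with A_surf = 2πrL = 5.625 m².
T⁴ = 919.4/(0.74·5.67×10⁻⁸·5.625) = 3.895×10⁹ K⁴.

T ≈ 250 K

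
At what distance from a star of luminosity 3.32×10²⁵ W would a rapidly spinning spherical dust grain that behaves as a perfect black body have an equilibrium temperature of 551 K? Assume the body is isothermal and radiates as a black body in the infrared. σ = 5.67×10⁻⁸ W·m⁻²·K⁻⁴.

d ≈ 1.12×10¹⁰ m

For an isothermal black-emitting sphere, (1−a)S·πr² = σ·4πr²·T⁴ ⇒ S = 4σT⁴/(1−a).
S = 4·5.67×10⁻⁸·(551)⁴/1.00 = 20900 W/m².
Flux falls as S = L/(4πd²), so d = √(L/(4πS)) = √(3.32×10²⁵/(4π·20900)).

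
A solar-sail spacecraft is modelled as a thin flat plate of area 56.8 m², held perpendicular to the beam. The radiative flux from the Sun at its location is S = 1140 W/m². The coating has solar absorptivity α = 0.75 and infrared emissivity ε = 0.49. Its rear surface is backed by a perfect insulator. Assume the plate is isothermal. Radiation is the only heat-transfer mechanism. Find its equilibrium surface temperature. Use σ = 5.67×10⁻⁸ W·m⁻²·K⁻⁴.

At equilibrium, absorbed power = emitted power.
Absorbing cross-section = A = 56.80 m²; emitting surface = A = 56.80 m² (ratio 1).
αS·A_cross = εσ·A_surf·T⁴  ⇒  T⁴ = αS/(ε·1σ).
T⁴ = 0.750·1140/(0.49·1·5.67×10⁻⁸) = 3.077×10¹⁰ K⁴.
T = (3.077×10¹⁰)^(1/4).

T ≈ 419 K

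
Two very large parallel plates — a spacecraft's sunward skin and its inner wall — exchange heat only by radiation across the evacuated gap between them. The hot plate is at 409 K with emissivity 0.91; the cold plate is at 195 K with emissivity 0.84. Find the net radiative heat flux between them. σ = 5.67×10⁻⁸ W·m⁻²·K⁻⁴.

For two infinite grey parallel plates, q = σ(T₁⁴ − T₂⁴)/(1/ε₁ + 1/ε₂ − 1).
T₁⁴ − T₂⁴ = 2.798×10¹⁰ − 1.446×10⁹ = 2.654×10¹⁰ K⁴.
1/ε₁ + 1/ε₂ − 1 = 1.099 + 1.190 − 1 = 1.289.
q = 5.67×10⁻⁸ × 2.654×10¹⁰ / 1.289.

q ≈ 1170 W/m²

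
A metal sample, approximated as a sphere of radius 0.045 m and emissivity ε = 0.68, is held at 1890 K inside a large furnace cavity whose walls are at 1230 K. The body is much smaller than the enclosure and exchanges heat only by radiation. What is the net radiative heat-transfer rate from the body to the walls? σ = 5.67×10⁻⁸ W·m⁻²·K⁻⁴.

P_net ≈ 10300 W

For a small grey body in a large enclosure: P_net = εσA(T_body⁴ − T_wall⁴).
A = 4πr² = 0.02545 m²; T_body⁴ − T_wall⁴ = 1.276×10¹³ − 2.289×10¹² = 1.047×10¹³ K⁴.
|P_net| = 0.68·5.67×10⁻⁸·0.02545·1.047×10¹³.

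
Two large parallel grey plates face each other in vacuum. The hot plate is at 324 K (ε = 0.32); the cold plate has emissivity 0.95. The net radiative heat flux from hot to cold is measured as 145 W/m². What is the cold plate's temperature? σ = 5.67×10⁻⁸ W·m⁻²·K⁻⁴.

T₂ ≈ 232 K

q = σ(T₁⁴ − T₂⁴)/(1/ε₁ + 1/ε₂ − 1); denominator = 3.178.
T₂⁴ = T₁⁴ − q·(1/ε₁+1/ε₂−1)/σ = 1.102×10¹⁰ − 145·3.178/5.67×10⁻⁸
    = 2.894×10⁹ K⁴.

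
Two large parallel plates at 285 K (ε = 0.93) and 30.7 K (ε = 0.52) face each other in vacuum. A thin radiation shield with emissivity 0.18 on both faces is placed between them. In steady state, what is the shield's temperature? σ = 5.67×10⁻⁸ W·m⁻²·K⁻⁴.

In steady state the net flux on the hot side equals that on the cold side.
σ(T₁⁴−T_s⁴)/D₁ = σ(T_s⁴−T₂⁴)/D₂, with D₁ = 1/ε₁+1/ε_s−1 = 5.631, D₂ = 1/ε_s+1/ε₂−1 = 6.479.
Solve for T_s⁴: T_s⁴ = (D₂·T₁⁴ + D₁·T₂⁴)/(D₁+D₂) = 3.530×10⁹ K⁴.

T_s ≈ 244 K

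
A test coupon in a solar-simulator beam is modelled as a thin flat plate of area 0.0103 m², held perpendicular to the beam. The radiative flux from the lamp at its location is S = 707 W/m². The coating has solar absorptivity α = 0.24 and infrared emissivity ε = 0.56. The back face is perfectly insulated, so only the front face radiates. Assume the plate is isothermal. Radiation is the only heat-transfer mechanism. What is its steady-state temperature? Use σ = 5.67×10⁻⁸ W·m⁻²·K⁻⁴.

At equilibrium, absorbed power = emitted power.
Absorbing cross-section = A = 0.01030 m²; emitting surface = A = 0.01030 m² (ratio 1).
αS·A_cross = εσ·A_surf·T⁴  ⇒  T⁴ = αS/(ε·1σ).
T⁴ = 0.240·707/(0.56·1·5.67×10⁻⁸) = 5.344×10⁹ K⁴.
T = (5.344×10⁹)^(1/4).

T ≈ 270 K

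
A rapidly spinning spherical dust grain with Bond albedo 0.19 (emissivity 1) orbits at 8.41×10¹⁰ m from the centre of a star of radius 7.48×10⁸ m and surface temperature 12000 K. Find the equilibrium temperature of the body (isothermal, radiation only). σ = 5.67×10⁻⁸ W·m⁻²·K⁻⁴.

T ≈ 759 K

The star's surface emits σT_*⁴; at distance d the flux is S = σT_*⁴(R_*/d)².
S = 5.67×10⁻⁸·(12000)⁴·(7.48×10⁸/8.41×10¹⁰)² = 93010 W/m².
For an isothermal sphere T⁴ = (1−a)S/(4σ) = 3.322×10¹¹ K⁴.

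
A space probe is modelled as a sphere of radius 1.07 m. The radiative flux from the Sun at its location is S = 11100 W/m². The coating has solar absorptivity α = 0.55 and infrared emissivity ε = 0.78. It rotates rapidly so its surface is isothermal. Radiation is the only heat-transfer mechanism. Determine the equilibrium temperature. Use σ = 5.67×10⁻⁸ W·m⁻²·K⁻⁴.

T ≈ 431 K

At equilibrium, absorbed power = emitted power.
Absorbing cross-section = πr² = 3.597 m²; emitting surface = 4πr² = 14.39 m² (ratio 4).
αS·A_cross = εσ·A_surf·T⁴  ⇒  T⁴ = αS/(ε·4σ).
T⁴ = 0.550·11100/(0.78·4·5.67×10⁻⁸) = 3.451×10¹⁰ K⁴.
T = (3.451×10¹⁰)^(1/4).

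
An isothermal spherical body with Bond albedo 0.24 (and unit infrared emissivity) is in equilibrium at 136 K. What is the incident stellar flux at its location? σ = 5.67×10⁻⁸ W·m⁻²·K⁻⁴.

(1−a)S·πr² = σ·4πr²·T⁴ ⇒ S = 4σT⁴/(1−a).
S = 4·5.67×10⁻⁸·3.421×10⁸/0.760.

S ≈ 102 W/m²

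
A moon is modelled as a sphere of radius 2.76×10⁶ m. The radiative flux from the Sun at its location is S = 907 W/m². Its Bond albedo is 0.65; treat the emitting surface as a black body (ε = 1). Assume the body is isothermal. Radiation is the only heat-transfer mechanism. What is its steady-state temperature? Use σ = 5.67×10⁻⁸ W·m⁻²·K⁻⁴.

T ≈ 193 K

At equilibrium, absorbed power = emitted power.
Absorbing cross-section = πr² = 2.393×10¹³ m²; emitting surface = 4πr² = 9.573×10¹³ m² (ratio 4).
(1−a)S·A_cross = εσ·A_surf·T⁴  ⇒  T⁴ = (1−a)S/(4σ).
T⁴ = 0.350·907/(4·5.67×10⁻⁸) = 1.400×10⁹ K⁴.
T = (1.400×10⁹)^(1/4).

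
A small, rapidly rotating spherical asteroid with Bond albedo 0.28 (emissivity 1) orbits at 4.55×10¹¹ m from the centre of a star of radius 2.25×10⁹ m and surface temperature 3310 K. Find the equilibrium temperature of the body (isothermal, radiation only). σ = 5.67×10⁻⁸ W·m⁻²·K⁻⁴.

T ≈ 152 K

The star's surface emits σT_*⁴; at distance d the flux is S = σT_*⁴(R_*/d)².
S = 5.67×10⁻⁸·(3310)⁴·(2.25×10⁹/4.55×10¹¹)² = 166.4 W/m².
For an isothermal sphere T⁴ = (1−a)S/(4σ) = 5.284×10⁸ K⁴.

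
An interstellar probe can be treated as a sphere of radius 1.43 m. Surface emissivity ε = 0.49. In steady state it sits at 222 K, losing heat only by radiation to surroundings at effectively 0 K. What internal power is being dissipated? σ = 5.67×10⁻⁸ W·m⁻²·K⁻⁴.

P ≈ 1730 W

Steady state: P = εσA T⁴.
A = 4πr² = 25.70 m²; T⁴ = (222)⁴ = 2.429×10⁹ K⁴.
P = 0.49 × 5.67×10⁻⁸ × 25.70 × 2.429×10⁹.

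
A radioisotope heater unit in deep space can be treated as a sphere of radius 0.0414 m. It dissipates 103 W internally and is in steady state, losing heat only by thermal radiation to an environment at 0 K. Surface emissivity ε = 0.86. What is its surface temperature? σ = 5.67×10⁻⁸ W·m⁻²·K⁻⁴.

T ≈ 560 K

Steady state: internal power = radiated power, P = εσA T⁴.
Radiating area A = 4πr² = 0.02154 m².
T⁴ = P/(εσA) = 103/(0.86·5.67×10⁻⁸·0.02154) = 9.807×10¹⁰ K⁴.
T = (9.807×10¹⁰)^(1/4).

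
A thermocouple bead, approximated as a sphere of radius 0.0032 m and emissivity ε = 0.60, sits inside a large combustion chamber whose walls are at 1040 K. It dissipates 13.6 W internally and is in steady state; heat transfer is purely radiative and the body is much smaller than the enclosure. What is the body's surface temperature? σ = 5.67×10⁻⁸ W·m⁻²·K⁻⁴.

For a small grey body in a large enclosure, net radiated power = εσA(T⁴ − T_w⁴).
Steady state: P = εσA(T⁴ − T_w⁴) with A = 4πr² = 1.287×10⁻⁴ m².
T⁴ = P/(εσA) + T_w⁴ = 13.6/(0.60·5.67×10⁻⁸·1.287×10⁻⁴) + (1040)⁴
    = 3.107×10¹² + 1.170×10¹² = 4.277×10¹² K⁴.

T ≈ 1440 K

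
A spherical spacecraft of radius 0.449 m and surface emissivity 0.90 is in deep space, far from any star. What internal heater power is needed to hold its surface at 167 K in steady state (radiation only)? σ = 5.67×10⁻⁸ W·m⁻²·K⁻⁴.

P ≈ 101 W

P = εσ·4πr²·T⁴.
4πr² = 2.533 m²; T⁴ = 7.778×10⁸ K⁴.
P = 0.90·5.67×10⁻⁸·2.533·7.778×10⁸.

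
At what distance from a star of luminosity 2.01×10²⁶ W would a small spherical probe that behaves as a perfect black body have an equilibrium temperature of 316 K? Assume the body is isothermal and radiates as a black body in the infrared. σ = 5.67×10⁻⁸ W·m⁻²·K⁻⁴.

For an isothermal black-emitting sphere, (1−a)S·πr² = σ·4πr²·T⁴ ⇒ S = 4σT⁴/(1−a).
S = 4·5.67×10⁻⁸·(316)⁴/1.00 = 2261 W/m².
Flux falls as S = L/(4πd²), so d = √(L/(4πS)) = √(2.01×10²⁶/(4π·2261)).

d ≈ 8.41×10¹⁰ m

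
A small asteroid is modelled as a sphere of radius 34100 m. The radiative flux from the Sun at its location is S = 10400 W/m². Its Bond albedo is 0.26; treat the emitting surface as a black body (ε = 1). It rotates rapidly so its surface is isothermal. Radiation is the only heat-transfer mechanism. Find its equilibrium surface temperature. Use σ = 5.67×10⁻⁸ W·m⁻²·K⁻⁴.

At equilibrium, absorbed power = emitted power.
Absorbing cross-section = πr² = 3.653×10⁹ m²; emitting surface = 4πr² = 1.461×10¹⁰ m² (ratio 4).
(1−a)S·A_cross = εσ·A_surf·T⁴  ⇒  T⁴ = (1−a)S/(4σ).
T⁴ = 0.740·10400/(4·5.67×10⁻⁸) = 3.393×10¹⁰ K⁴.
T = (3.393×10¹⁰)^(1/4).

T ≈ 429 K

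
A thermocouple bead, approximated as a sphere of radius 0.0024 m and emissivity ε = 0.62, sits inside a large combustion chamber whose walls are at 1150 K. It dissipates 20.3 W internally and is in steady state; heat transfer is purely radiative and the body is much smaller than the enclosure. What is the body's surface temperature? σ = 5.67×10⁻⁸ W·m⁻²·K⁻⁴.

T ≈ 1770 K

For a small grey body in a large enclosure, net radiated power = εσA(T⁴ − T_w⁴).
Steady state: P = εσA(T⁴ − T_w⁴) with A = 4πr² = 7.238×10⁻⁵ m².
T⁴ = P/(εσA) + T_w⁴ = 20.3/(0.62·5.67×10⁻⁸·7.238×10⁻⁵) + (1150)⁴
    = 7.978×10¹² + 1.749×10¹² = 9.727×10¹² K⁴.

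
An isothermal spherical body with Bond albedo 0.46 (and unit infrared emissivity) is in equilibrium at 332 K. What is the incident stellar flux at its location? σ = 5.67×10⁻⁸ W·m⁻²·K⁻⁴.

S ≈ 5100 W/m²

(1−a)S·πr² = σ·4πr²·T⁴ ⇒ S = 4σT⁴/(1−a).
S = 4·5.67×10⁻⁸·1.215×10¹⁰/0.540.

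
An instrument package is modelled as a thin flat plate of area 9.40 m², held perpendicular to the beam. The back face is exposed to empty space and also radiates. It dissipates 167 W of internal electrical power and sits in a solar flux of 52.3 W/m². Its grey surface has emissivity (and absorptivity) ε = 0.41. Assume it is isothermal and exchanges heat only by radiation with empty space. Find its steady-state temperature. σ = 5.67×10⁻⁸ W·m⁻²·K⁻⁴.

T ≈ 170 K

At steady state, absorbed solar power + internal power = radiated power.
Absorbed: α·S·A_cross = 0.41·52.3·9.400 = 201.6 W (cross-section A).
Total input = 201.6 + 167 = 368.6 W.
Radiated: εσ·A_surf·T⁴ with A_surf = 2A = 18.80 m².
T⁴ = 368.6/(0.41·5.67×10⁻⁸·18.80) = 8.433×10⁸ K⁴.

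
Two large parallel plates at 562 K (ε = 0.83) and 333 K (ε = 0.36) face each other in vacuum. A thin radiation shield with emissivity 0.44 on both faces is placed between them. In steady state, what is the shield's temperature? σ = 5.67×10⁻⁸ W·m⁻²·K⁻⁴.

T_s ≈ 508 K

In steady state the net flux on the hot side equals that on the cold side.
σ(T₁⁴−T_s⁴)/D₁ = σ(T_s⁴−T₂⁴)/D₂, with D₁ = 1/ε₁+1/ε_s−1 = 2.478, D₂ = 1/ε_s+1/ε₂−1 = 4.051.
Solve for T_s⁴: T_s⁴ = (D₂·T₁⁴ + D₁·T₂⁴)/(D₁+D₂) = 6.656×10¹⁰ K⁴.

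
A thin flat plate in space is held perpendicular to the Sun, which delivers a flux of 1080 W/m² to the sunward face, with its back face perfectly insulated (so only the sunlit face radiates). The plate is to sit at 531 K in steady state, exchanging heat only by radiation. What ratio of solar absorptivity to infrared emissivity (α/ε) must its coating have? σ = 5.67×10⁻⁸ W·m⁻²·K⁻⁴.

Balance: αS·A = εσ·1A·T⁴ ⇒ α/ε = σT⁴/S.
α/ε = 5.67×10⁻⁸·(531)⁴/1080 = 5.67×10⁻⁸·7.950×10¹⁰/1080.

α/ε ≈ 4.17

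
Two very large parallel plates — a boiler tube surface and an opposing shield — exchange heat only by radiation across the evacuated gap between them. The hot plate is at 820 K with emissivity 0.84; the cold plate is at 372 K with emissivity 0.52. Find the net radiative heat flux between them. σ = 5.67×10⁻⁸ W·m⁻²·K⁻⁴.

q ≈ 11600 W/m²

For two infinite grey parallel plates, q = σ(T₁⁴ − T₂⁴)/(1/ε₁ + 1/ε₂ − 1).
T₁⁴ − T₂⁴ = 4.521×10¹¹ − 1.915×10¹⁰ = 4.330×10¹¹ K⁴.
1/ε₁ + 1/ε₂ − 1 = 1.190 + 1.923 − 1 = 2.114.
q = 5.67×10⁻⁸ × 4.330×10¹¹ / 2.114.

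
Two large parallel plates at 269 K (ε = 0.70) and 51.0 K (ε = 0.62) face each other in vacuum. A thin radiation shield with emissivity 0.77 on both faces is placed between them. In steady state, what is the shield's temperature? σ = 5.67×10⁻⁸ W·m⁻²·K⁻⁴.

In steady state the net flux on the hot side equals that on the cold side.
σ(T₁⁴−T_s⁴)/D₁ = σ(T_s⁴−T₂⁴)/D₂, with D₁ = 1/ε₁+1/ε_s−1 = 1.727, D₂ = 1/ε_s+1/ε₂−1 = 1.912.
Solve for T_s⁴: T_s⁴ = (D₂·T₁⁴ + D₁·T₂⁴)/(D₁+D₂) = 2.754×10⁹ K⁴.

T_s ≈ 229 K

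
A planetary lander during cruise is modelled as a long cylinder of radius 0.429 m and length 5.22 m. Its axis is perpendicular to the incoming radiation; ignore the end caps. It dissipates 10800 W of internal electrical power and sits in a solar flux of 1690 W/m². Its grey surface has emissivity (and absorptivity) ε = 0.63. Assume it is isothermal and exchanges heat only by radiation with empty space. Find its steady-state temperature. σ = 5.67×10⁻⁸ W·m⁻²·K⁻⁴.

At steady state, absorbed solar power + internal power = radiated power.
Absorbed: α·S·A_cross = 0.63·1690·4.479 = 4769 W (cross-section 2rL).
Total input = 4769 + 10800 = 15570 W.
Radiated: εσ·A_surf·T⁴ with A_surf = 2πrL = 14.07 m².
T⁴ = 15570/(0.63·5.67×10⁻⁸·14.07) = 3.098×10¹⁰ K⁴.

T ≈ 420 K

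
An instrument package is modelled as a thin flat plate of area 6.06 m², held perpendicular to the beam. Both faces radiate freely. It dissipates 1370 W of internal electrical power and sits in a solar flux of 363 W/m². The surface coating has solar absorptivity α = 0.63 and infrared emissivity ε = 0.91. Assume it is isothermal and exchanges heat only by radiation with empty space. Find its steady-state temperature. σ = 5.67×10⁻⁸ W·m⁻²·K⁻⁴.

T ≈ 258 K

At steady state, absorbed solar power + internal power = radiated power.
Absorbed: α·S·A_cross = 0.63·363·6.060 = 1386 W (cross-section A).
Total input = 1386 + 1370 = 2756 W.
Radiated: εσ·A_surf·T⁴ with A_surf = 2A = 12.12 m².
T⁴ = 2756/(0.91·5.67×10⁻⁸·12.12) = 4.407×10⁹ K⁴.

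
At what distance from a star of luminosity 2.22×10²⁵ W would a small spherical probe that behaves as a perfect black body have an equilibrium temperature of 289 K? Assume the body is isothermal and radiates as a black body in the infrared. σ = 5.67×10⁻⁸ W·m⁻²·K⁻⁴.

For an isothermal black-emitting sphere, (1−a)S·πr² = σ·4πr²·T⁴ ⇒ S = 4σT⁴/(1−a).
S = 4·5.67×10⁻⁸·(289)⁴/1.00 = 1582 W/m².
Flux falls as S = L/(4πd²), so d = √(L/(4πS)) = √(2.22×10²⁵/(4π·1582)).

d ≈ 3.34×10¹⁰ m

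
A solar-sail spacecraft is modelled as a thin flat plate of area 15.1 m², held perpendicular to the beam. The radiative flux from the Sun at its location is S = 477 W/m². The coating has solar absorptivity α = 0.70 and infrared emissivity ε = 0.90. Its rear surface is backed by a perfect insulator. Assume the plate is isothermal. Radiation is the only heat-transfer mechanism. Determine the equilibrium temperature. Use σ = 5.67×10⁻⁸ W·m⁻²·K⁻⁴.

At equilibrium, absorbed power = emitted power.
Absorbing cross-section = A = 15.10 m²; emitting surface = A = 15.10 m² (ratio 1).
αS·A_cross = εσ·A_surf·T⁴  ⇒  T⁴ = αS/(ε·1σ).
T⁴ = 0.700·477/(0.90·1·5.67×10⁻⁸) = 6.543×10⁹ K⁴.
T = (6.543×10⁹)^(1/4).

T ≈ 284 K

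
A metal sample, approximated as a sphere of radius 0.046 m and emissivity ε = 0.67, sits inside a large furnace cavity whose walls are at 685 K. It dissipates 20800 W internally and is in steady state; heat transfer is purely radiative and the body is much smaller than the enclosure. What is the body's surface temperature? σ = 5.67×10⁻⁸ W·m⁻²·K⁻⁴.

T ≈ 2140 K

For a small grey body in a large enclosure, net radiated power = εσA(T⁴ − T_w⁴).
Steady state: P = εσA(T⁴ − T_w⁴) with A = 4πr² = 0.02659 m².
T⁴ = P/(εσA) + T_w⁴ = 20800/(0.67·5.67×10⁻⁸·0.02659) + (685)⁴
    = 2.059×10¹³ + 2.202×10¹¹ = 2.081×10¹³ K⁴.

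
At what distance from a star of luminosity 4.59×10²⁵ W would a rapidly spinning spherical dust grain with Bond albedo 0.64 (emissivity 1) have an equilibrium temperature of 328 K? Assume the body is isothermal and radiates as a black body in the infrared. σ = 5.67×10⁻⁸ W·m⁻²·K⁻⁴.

d ≈ 2.24×10¹⁰ m

For an isothermal black-emitting sphere, (1−a)S·πr² = σ·4πr²·T⁴ ⇒ S = 4σT⁴/(1−a).
S = 4·5.67×10⁻⁸·(328)⁴/0.360 = 7292 W/m².
Flux falls as S = L/(4πd²), so d = √(L/(4πS)) = √(4.59×10²⁵/(4π·7292)).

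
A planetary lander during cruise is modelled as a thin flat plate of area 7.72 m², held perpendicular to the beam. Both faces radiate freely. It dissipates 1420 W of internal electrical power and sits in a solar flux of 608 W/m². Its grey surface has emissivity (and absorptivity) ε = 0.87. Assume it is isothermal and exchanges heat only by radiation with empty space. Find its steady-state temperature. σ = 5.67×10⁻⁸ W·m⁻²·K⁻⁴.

T ≈ 292 K

At steady state, absorbed solar power + internal power = radiated power.
Absorbed: α·S·A_cross = 0.87·608·7.720 = 4084 W (cross-section A).
Total input = 4084 + 1420 = 5504 W.
Radiated: εσ·A_surf·T⁴ with A_surf = 2A = 15.44 m².
T⁴ = 5504/(0.87·5.67×10⁻⁸·15.44) = 7.226×10⁹ K⁴.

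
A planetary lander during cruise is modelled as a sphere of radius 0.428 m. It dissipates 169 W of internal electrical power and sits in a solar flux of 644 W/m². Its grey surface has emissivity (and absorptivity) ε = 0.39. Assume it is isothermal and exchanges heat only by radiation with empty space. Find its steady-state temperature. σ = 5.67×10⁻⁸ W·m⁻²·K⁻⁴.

At steady state, absorbed solar power + internal power = radiated power.
Absorbed: α·S·A_cross = 0.39·644·0.5755 = 144.5 W (cross-section πr²).
Total input = 144.5 + 169 = 313.5 W.
Radiated: εσ·A_surf·T⁴ with A_surf = 4πr² = 2.302 m².
T⁴ = 313.5/(0.39·5.67×10⁻⁸·2.302) = 6.160×10⁹ K⁴.

T ≈ 280 K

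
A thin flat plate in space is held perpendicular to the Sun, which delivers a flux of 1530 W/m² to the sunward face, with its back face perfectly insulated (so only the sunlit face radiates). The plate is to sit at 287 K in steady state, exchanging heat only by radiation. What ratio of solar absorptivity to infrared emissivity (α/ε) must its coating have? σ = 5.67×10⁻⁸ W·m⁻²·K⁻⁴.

Balance: αS·A = εσ·1A·T⁴ ⇒ α/ε = σT⁴/S.
α/ε = 5.67×10⁻⁸·(287)⁴/1530 = 5.67×10⁻⁸·6.785×10⁹/1530.

α/ε ≈ 0.251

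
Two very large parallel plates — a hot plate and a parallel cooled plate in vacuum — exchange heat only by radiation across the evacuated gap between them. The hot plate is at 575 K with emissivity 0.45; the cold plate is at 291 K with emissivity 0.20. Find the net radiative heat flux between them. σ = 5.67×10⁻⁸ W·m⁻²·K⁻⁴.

For two infinite grey parallel plates, q = σ(T₁⁴ − T₂⁴)/(1/ε₁ + 1/ε₂ − 1).
T₁⁴ − T₂⁴ = 1.093×10¹¹ − 7.171×10⁹ = 1.021×10¹¹ K⁴.
1/ε₁ + 1/ε₂ − 1 = 2.222 + 5.000 − 1 = 6.222.
q = 5.67×10⁻⁸ × 1.021×10¹¹ / 6.222.

q ≈ 931 W/m²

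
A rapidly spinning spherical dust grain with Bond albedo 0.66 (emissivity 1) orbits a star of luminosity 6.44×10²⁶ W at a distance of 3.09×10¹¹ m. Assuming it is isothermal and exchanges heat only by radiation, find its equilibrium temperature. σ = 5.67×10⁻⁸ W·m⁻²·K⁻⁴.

First find the stellar flux at distance d: S = L/(4πd²) = 6.44×10²⁶/(4π·(3.09×10¹¹)²) = 536.7 W/m².
For an isothermal sphere, absorbed (1−a)S·πr² = emitted σ·4πr²·T⁴, so T⁴ = (1−a)S/(4σ).
T⁴ = 0.340·536.7/(4·5.67×10⁻⁸) = 8.046×10⁸ K⁴.

T ≈ 168 K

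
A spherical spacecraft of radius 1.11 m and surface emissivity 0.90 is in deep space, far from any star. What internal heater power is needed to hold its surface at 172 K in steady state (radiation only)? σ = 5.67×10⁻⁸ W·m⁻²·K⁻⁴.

P = εσ·4πr²·T⁴.
4πr² = 15.48 m²; T⁴ = 8.752×10⁸ K⁴.
P = 0.90·5.67×10⁻⁸·15.48·8.752×10⁸.

P ≈ 692 W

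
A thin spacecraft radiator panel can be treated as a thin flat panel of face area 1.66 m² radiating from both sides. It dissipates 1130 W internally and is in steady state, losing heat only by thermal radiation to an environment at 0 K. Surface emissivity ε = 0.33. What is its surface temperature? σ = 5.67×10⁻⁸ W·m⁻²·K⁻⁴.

Steady state: internal power = radiated power, P = εσA T⁴.
Radiating area A = 2·1.66 = 3.320 m².
T⁴ = P/(εσA) = 1130/(0.33·5.67×10⁻⁸·3.320) = 1.819×10¹⁰ K⁴.
T = (1.819×10¹⁰)^(1/4).

T ≈ 367 K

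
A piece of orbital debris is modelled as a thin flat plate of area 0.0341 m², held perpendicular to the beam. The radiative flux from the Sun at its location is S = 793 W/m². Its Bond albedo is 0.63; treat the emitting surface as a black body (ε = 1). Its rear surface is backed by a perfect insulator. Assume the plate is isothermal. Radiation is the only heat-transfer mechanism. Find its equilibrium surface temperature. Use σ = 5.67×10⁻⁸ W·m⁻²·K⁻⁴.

At equilibrium, absorbed power = emitted power.
Absorbing cross-section = A = 0.03410 m²; emitting surface = A = 0.03410 m² (ratio 1).
(1−a)S·A_cross = εσ·A_surf·T⁴  ⇒  T⁴ = (1−a)S/(1σ).
T⁴ = 0.370·793/(1·5.67×10⁻⁸) = 5.175×10⁹ K⁴.
T = (5.175×10⁹)^(1/4).

T ≈ 268 K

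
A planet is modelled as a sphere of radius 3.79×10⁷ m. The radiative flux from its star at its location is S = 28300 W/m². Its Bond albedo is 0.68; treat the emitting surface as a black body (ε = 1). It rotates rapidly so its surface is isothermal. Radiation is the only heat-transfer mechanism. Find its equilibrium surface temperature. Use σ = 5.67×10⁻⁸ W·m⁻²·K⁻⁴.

At equilibrium, absorbed power = emitted power.
Absorbing cross-section = πr² = 4.513×10¹⁵ m²; emitting surface = 4πr² = 1.805×10¹⁶ m² (ratio 4).
(1−a)S·A_cross = εσ·A_surf·T⁴  ⇒  T⁴ = (1−a)S/(4σ).
T⁴ = 0.320·28300/(4·5.67×10⁻⁸) = 3.993×10¹⁰ K⁴.
T = (3.993×10¹⁰)^(1/4).

T ≈ 447 K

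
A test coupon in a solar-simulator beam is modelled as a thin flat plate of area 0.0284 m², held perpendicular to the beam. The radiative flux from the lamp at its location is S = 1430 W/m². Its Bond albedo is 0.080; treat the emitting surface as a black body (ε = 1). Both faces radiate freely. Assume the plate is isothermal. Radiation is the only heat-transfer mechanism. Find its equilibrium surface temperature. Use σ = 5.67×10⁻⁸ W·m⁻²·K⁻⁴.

T ≈ 328 K

At equilibrium, absorbed power = emitted power.
Absorbing cross-section = A = 0.02840 m²; emitting surface = 2A = 0.05680 m² (ratio 2).
(1−a)S·A_cross = εσ·A_surf·T⁴  ⇒  T⁴ = (1−a)S/(2σ).
T⁴ = 0.920·1430/(2·5.67×10⁻⁸) = 1.160×10¹⁰ K⁴.
T = (1.160×10¹⁰)^(1/4).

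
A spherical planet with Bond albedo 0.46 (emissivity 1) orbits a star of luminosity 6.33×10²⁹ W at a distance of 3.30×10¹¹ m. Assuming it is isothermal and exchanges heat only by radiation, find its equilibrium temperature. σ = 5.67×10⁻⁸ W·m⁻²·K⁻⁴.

T ≈ 1020 K

First find the stellar flux at distance d: S = L/(4πd²) = 6.33×10²⁹/(4π·(3.30×10¹¹)²) = 4.626×10⁵ W/m².
For an isothermal sphere, absorbed (1−a)S·πr² = emitted σ·4πr²·T⁴, so T⁴ = (1−a)S/(4σ).
T⁴ = 0.540·4.626×10⁵/(4·5.67×10⁻⁸) = 1.101×10¹² K⁴.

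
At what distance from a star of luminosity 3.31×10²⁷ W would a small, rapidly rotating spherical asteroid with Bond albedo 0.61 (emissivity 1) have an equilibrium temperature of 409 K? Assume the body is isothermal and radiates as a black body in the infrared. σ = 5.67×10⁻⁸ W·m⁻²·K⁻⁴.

d ≈ 1.27×10¹¹ m

For an isothermal black-emitting sphere, (1−a)S·πr² = σ·4πr²·T⁴ ⇒ S = 4σT⁴/(1−a).
S = 4·5.67×10⁻⁸·(409)⁴/0.390 = 16270 W/m².
Flux falls as S = L/(4πd²), so d = √(L/(4πS)) = √(3.31×10²⁷/(4π·16270)).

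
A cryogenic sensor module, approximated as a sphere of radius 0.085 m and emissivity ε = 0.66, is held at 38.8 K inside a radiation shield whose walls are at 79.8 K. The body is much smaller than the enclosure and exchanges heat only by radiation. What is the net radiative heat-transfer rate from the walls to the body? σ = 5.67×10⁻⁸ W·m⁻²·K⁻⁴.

For a small grey body in a large enclosure: P_net = εσA(T_body⁴ − T_wall⁴).
A = 4πr² = 0.09079 m²; T_body⁴ − T_wall⁴ = 2.266×10⁶ − 4.055×10⁷ = -3.829×10⁷ K⁴.
|P_net| = 0.66·5.67×10⁻⁸·0.09079·3.829×10⁷.

P_net ≈ 0.130 W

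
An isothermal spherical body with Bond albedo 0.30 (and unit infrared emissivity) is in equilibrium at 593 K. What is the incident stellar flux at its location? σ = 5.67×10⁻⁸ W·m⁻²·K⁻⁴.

S ≈ 40100 W/m²

(1−a)S·πr² = σ·4πr²·T⁴ ⇒ S = 4σT⁴/(1−a).
S = 4·5.67×10⁻⁸·1.237×10¹¹/0.700.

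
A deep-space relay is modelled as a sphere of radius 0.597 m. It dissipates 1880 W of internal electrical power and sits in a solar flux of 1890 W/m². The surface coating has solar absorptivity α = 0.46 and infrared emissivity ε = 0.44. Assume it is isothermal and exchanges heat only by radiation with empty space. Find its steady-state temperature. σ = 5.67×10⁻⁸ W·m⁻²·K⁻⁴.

T ≈ 400 K

At steady state, absorbed solar power + internal power = radiated power.
Absorbed: α·S·A_cross = 0.46·1890·1.120 = 973.5 W (cross-section πr²).
Total input = 973.5 + 1880 = 2853 W.
Radiated: εσ·A_surf·T⁴ with A_surf = 4πr² = 4.479 m².
T⁴ = 2853/(0.44·5.67×10⁻⁸·4.479) = 2.554×10¹⁰ K⁴.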